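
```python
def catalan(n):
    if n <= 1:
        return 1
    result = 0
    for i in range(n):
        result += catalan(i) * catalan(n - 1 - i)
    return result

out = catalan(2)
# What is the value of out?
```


catalan(2)
= sum of catalan(i) * catalan(2-1-i) for i in 0..1
  catalan(0)*catalan(1) = 1*1 = 1
  catalan(1)*catalan(0) = 1*1 = 1
= 1 + 1
= 2


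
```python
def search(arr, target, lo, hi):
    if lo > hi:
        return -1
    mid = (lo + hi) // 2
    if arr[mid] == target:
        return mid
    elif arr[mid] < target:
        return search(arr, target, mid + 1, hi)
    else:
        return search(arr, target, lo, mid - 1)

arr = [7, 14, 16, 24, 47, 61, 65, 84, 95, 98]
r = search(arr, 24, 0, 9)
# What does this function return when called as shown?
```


search(arr, 24, 0, 9)
lo=0, hi=9, mid=4, arr[mid]=47
47 > 24, search left half
lo=0, hi=3, mid=1, arr[mid]=14
14 < 24, search right half
lo=2, hi=3, mid=2, arr[mid]=16
16 < 24, search right half
lo=3, hi=3, mid=3, arr[mid]=24
arr[3] == 24, found at index 3
= 3


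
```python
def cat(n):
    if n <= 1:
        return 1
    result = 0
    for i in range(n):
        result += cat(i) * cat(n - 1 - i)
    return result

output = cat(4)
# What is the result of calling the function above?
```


cat(4)
= sum of cat(i) * cat(4-1-i) for i in 0..3
First compute sub-values bottom-up:
  cat(0) = 1, cat(1) = 1
  cat(2) = 1*1 + 1*1 = 2
  cat(3) = 1*2 + 1*1 + 2*1 = 5
Now cat(4):
  cat(0)*cat(3) = 1*5 = 5
  cat(1)*cat(2) = 1*2 = 2
  cat(2)*cat(1) = 2*1 = 2
  cat(3)*cat(0) = 5*1 = 5
= 5 + 2 + 2 + 5
= 14


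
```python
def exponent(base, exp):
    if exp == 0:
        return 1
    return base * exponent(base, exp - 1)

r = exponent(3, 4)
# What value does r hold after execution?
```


exponent(3, 4)
= 3 * exponent(3, 3)
= 3 * 3 * exponent(3, 2)
= 3 * 3 * 3 * exponent(3, 1)
= 3 * 3 * 3 * 3 * exponent(3, 0)
= 3 * 3 * 3 * 3 * 1
= 81


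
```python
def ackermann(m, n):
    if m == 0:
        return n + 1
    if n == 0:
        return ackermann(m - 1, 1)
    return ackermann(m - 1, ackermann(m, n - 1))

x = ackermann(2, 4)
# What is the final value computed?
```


ackermann(2, 4)
= ackermann(1, ackermann(2, 3))
First compute ackermann(2, 3) = 9
= ackermann(1, 9)
= 11


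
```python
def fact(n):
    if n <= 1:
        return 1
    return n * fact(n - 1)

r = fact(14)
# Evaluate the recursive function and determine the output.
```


fact(14)
= 14 * fact(13)
= 14 * 13 * fact(12)
= 14 * 13 * 12 * fact(11)
= 14 * 13 * 12 * 11 * fact(10)
= 14 * 13 * 12 * 11 * 10 * fact(9)
= 14 * 13 * 12 * 11 * 10 * 9 * fact(8)
= 14 * 13 * 12 * 11 * 10 * 9 * 8 * fact(7)
= 14 * 13 * 12 * 11 * 10 * 9 * 8 * 7 * fact(6)
= 14 * 13 * 12 * 11 * 10 * 9 * 8 * 7 * 6 * fact(5)
= 14 * 13 * 12 * 11 * 10 * 9 * 8 * 7 * 6 * 5 * fact(4)
= 14 * 13 * 12 * 11 * 10 * 9 * 8 * 7 * 6 * 5 * 4 * fact(3)
= 14 * 13 * 12 * 11 * 10 * 9 * 8 * 7 * 6 * 5 * 4 * 3 * fact(2)
= 14 * 13 * 12 * 11 * 10 * 9 * 8 * 7 * 6 * 5 * 4 * 3 * 2 * fact(1)
= 14 * 13 * 12 * 11 * 10 * 9 * 8 * 7 * 6 * 5 * 4 * 3 * 2 * 1
= 87178291200


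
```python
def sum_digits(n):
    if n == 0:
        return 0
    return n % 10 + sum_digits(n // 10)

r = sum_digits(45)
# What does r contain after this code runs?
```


sum_digits(45)
= 5 + sum_digits(4)
= 5 + 4 + sum_digits(0)
= 5 + 4 + 0
= 9


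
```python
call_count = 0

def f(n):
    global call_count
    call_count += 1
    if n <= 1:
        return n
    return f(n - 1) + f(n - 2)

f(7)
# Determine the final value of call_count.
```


f(7) calls f(6) and f(5); each non-base call branches into two more.
Let C(k) = total number of calls made by f(k), including the call to f(k) itself.
Base cases: C(0) = 1, C(1) = 1
Recurrence: C(k) = 1 + C(k-1) + C(k-2)
  C(2) = 1 + C(1) + C(0) = 1 + 1 + 1 = 3
  C(3) = 1 + C(2) + C(1) = 1 + 3 + 1 = 5
  C(4) = 1 + C(3) + C(2) = 1 + 5 + 3 = 9
  C(5) = 1 + C(4) + C(3) = 1 + 9 + 5 = 15
  C(6) = 1 + C(5) + C(4) = 1 + 15 + 9 = 25
  C(7) = 1 + C(6) + C(5) = 1 + 25 + 15 = 41
Total calls = C(7) = 41


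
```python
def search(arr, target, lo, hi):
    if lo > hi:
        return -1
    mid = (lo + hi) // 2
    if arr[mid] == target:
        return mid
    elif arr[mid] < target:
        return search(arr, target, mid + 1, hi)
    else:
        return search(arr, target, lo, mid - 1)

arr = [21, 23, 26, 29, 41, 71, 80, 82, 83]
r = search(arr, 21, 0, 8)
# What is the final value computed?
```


search(arr, 21, 0, 8)
lo=0, hi=8, mid=4, arr[mid]=41
41 > 21, search left half
lo=0, hi=3, mid=1, arr[mid]=23
23 > 21, search left half
lo=0, hi=0, mid=0, arr[mid]=21
arr[0] == 21, found at index 0
= 0


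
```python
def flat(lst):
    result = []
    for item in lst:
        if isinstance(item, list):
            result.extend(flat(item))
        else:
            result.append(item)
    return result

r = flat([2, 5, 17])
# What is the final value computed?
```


flat([2, 5, 17])
Processing each element:
  2 is not a list -> append 2
  5 is not a list -> append 5
  17 is not a list -> append 17
= [2, 5, 17]


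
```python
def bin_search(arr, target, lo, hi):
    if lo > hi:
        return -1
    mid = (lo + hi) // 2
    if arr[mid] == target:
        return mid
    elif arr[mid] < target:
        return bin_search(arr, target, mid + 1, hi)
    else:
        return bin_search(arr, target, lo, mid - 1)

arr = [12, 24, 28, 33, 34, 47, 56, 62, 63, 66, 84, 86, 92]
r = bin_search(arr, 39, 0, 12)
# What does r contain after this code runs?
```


bin_search(arr, 39, 0, 12)
lo=0, hi=12, mid=6, arr[mid]=56
56 > 39, search left half
lo=0, hi=5, mid=2, arr[mid]=28
28 < 39, search right half
lo=3, hi=5, mid=4, arr[mid]=34
34 < 39, search right half
lo=5, hi=5, mid=5, arr[mid]=47
47 > 39, search left half
lo > hi, target not found, return -1
= -1


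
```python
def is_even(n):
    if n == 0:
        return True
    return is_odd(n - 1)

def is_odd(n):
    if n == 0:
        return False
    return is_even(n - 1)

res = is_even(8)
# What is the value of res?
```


is_even(8)
= is_odd(7)
= is_even(6)
= is_odd(5)
= is_even(4)
= is_odd(3)
= is_even(2)
= is_odd(1)
= is_even(0)
n == 0: return True
= True


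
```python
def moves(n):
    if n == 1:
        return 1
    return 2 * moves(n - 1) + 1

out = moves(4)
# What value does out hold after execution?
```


moves(4)
= 2 * moves(3) + 1
= 2 * (2 * moves(2) + 1) + 1
= 2 * (2 * (2 * moves(1) + 1) + 1) + 1
Now compute bottom-up:
moves(1) = 1
moves(2) = 2 * 1 + 1 = 3
moves(3) = 2 * 3 + 1 = 7
moves(4) = 2 * 7 + 1 = 15
= 15


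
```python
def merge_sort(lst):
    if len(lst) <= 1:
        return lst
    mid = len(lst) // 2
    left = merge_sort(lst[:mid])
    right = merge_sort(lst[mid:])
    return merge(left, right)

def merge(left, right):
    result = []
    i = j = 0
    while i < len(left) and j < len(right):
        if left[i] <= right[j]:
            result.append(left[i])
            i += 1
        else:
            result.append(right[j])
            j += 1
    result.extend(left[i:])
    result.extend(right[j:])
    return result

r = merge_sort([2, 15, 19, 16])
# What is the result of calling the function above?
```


merge_sort([2, 15, 19, 16])
Split into [2, 15] and [19, 16]
Left sorted: [2, 15]
Right sorted: [16, 19]
Merge [2, 15] and [16, 19]
= [2, 15, 16, 19]


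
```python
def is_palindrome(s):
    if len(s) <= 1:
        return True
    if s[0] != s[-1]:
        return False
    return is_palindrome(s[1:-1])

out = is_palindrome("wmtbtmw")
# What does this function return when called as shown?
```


is_palindrome("wmtbtmw")
"wmtbtmw": s[0]='w' == s[-1]='w' -> is_palindrome("mtbtm")
"mtbtm": s[0]='m' == s[-1]='m' -> is_palindrome("tbt")
"tbt": s[0]='t' == s[-1]='t' -> is_palindrome("b")
"b": len <= 1 -> True
= True


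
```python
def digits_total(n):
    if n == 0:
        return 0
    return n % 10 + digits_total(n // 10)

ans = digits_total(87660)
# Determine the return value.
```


digits_total(87660)
= 0 + digits_total(8766)
= 0 + 6 + digits_total(876)
= 0 + 6 + 6 + digits_total(87)
= 0 + 6 + 6 + 7 + digits_total(8)
= 0 + 6 + 6 + 7 + 8 + digits_total(0)
= 0 + 6 + 6 + 7 + 8 + 0
= 27


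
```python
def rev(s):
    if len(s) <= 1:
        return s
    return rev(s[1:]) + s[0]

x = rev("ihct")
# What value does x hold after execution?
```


rev("ihct")
= rev("hct") + "i"
= rev("ct") + "h" + "i"
= rev("t") + "c" + "h" + "i"
= "t" + "c" + "h" + "i"
= "tchi"


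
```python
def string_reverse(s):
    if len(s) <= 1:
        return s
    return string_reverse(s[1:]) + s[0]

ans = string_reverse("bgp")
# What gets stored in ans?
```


string_reverse("bgp")
= string_reverse("gp") + "b"
= string_reverse("p") + "g" + "b"
= "p" + "g" + "b"
= "pgb"


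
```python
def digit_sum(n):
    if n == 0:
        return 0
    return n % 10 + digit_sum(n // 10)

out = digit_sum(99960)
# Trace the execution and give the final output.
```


digit_sum(99960)
= 0 + digit_sum(9996)
= 0 + 6 + digit_sum(999)
= 0 + 6 + 9 + digit_sum(99)
= 0 + 6 + 9 + 9 + digit_sum(9)
= 0 + 6 + 9 + 9 + 9 + digit_sum(0)
= 0 + 6 + 9 + 9 + 9 + 0
= 33


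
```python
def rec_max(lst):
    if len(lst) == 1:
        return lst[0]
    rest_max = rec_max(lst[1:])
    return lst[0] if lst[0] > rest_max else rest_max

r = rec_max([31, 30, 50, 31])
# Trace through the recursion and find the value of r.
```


rec_max([31, 30, 50, 31])
= compare 31 with rec_max([30, 50, 31])
= compare 30 with rec_max([50, 31])
= compare 50 with rec_max([31])
Base: rec_max([31]) = 31
compare 50 with 31: max = 50
compare 30 with 50: max = 50
compare 31 with 50: max = 50
= 50


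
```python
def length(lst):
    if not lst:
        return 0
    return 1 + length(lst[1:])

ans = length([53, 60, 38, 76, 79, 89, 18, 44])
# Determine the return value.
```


length([53, 60, 38, 76, 79, 89, 18, 44])
= 1 + length([60, 38, 76, 79, 89, 18, 44])
= 1 + 1 + length([38, 76, 79, 89, 18, 44])
= 1 + 1 + 1 + length([76, 79, 89, 18, 44])
= 1 + 1 + 1 + 1 + length([79, 89, 18, 44])
= 1 + 1 + 1 + 1 + 1 + length([89, 18, 44])
= 1 + 1 + 1 + 1 + 1 + 1 + length([18, 44])
= 1 + 1 + 1 + 1 + 1 + 1 + 1 + length([44])
= 1 + 1 + 1 + 1 + 1 + 1 + 1 + 1 + length([])
= 1 + 1 + 1 + 1 + 1 + 1 + 1 + 1 + 0
= 8


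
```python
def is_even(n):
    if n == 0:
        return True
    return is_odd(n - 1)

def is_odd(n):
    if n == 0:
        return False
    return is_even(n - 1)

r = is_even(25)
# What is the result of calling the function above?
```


is_even(25)
= is_odd(24)
= is_even(23)
= is_odd(22)
= is_even(21)
= is_odd(20)
= is_even(19)
= is_odd(18)
= is_even(17)
= is_odd(16)
= is_even(15)
= is_odd(14)
= is_even(13)
= is_odd(12)
= is_even(11)
= is_odd(10)
= is_even(9)
= is_odd(8)
= is_even(7)
= is_odd(6)
= is_even(5)
= is_odd(4)
= is_even(3)
= is_odd(2)
= is_even(1)
= is_odd(0)
n == 0: return False
= False


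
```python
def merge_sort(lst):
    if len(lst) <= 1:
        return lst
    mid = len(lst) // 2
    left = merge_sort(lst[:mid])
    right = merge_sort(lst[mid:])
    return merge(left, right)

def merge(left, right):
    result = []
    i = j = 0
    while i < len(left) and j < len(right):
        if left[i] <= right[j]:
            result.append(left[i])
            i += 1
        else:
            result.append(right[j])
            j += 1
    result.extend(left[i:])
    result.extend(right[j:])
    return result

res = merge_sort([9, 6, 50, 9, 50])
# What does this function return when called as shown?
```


merge_sort([9, 6, 50, 9, 50])
Split into [9, 6] and [50, 9, 50]
Left sorted: [6, 9]
Right sorted: [9, 50, 50]
Merge [6, 9] and [9, 50, 50]
= [6, 9, 9, 50, 50]


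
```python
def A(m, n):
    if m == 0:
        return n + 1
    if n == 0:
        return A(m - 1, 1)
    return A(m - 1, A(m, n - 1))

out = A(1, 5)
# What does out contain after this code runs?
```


A(1, 5)
= A(0, A(1, 4))
First compute A(1, 4) = 6
= A(0, 6)
= 7


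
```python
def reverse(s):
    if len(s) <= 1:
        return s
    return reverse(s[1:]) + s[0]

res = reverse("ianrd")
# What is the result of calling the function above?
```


reverse("ianrd")
= reverse("anrd") + "i"
= reverse("nrd") + "a" + "i"
= reverse("rd") + "n" + "a" + "i"
= reverse("d") + "r" + "n" + "a" + "i"
= "d" + "r" + "n" + "a" + "i"
= "drnai"


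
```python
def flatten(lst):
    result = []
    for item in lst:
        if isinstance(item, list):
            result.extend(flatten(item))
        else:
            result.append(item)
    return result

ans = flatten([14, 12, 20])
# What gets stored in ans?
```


flatten([14, 12, 20])
Processing each element:
  14 is not a list -> append 14
  12 is not a list -> append 12
  20 is not a list -> append 20
= [14, 12, 20]


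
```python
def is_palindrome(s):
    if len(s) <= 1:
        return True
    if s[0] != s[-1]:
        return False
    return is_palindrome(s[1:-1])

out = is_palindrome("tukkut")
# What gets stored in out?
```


is_palindrome("tukkut")
"tukkut": s[0]='t' == s[-1]='t' -> is_palindrome("ukku")
"ukku": s[0]='u' == s[-1]='u' -> is_palindrome("kk")
"kk": s[0]='k' == s[-1]='k' -> is_palindrome("")
"": len <= 1 -> True
= True


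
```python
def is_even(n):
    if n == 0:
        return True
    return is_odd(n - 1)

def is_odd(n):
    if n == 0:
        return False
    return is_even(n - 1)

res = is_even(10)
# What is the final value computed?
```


is_even(10)
= is_odd(9)
= is_even(8)
= is_odd(7)
= is_even(6)
= is_odd(5)
= is_even(4)
= is_odd(3)
= is_even(2)
= is_odd(1)
= is_even(0)
n == 0: return True
= True


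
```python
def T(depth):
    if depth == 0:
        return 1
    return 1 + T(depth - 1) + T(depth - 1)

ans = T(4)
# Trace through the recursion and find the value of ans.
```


T(4)
= 1 + T(3) + T(3)
= 1 + 2 * T(3)
T(k) = 2^(k+1) - 1
T(0) = 1
T(1) = 3
T(2) = 7
T(3) = 15
T(4) = 31
T(4) = 2^5 - 1 = 31


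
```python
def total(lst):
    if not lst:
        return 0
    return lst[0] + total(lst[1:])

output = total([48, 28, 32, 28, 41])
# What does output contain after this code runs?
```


total([48, 28, 32, 28, 41])
= 48 + total([28, 32, 28, 41])
= 48 + 28 + total([32, 28, 41])
= 48 + 28 + 32 + total([28, 41])
= 48 + 28 + 32 + 28 + total([41])
= 48 + 28 + 32 + 28 + 41 + total([])
= 48 + 28 + 32 + 28 + 41 + 0
= 177


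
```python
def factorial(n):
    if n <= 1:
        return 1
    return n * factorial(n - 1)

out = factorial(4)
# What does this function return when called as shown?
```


factorial(4)
= 4 * factorial(3)
= 4 * 3 * factorial(2)
= 4 * 3 * 2 * factorial(1)
= 4 * 3 * 2 * 1
= 24


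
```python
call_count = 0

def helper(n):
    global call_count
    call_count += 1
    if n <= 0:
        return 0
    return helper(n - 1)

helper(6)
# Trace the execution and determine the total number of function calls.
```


helper(6) calls helper(5) calls ... calls helper(0)
Total calls: 6 + 1 (for base case) = 7


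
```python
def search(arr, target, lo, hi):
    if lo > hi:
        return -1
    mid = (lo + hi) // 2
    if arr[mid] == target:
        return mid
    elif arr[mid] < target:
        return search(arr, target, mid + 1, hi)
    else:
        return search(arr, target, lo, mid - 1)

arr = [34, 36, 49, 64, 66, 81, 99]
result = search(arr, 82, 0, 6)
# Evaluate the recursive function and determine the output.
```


search(arr, 82, 0, 6)
lo=0, hi=6, mid=3, arr[mid]=64
64 < 82, search right half
lo=4, hi=6, mid=5, arr[mid]=81
81 < 82, search right half
lo=6, hi=6, mid=6, arr[mid]=99
99 > 82, search left half
lo > hi, target not found, return -1
= -1


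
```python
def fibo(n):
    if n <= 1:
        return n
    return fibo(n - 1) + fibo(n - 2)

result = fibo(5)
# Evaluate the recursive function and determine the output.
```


fibo(5)
= fibo(4) + fibo(3)
= (fibo(3) + fibo(2)) + fibo(3)
Computing bottom-up: fibo(0)=0, fibo(1)=1, fibo(2)=1, fibo(3)=2, fibo(4)=3, fibo(5)=5
= 5


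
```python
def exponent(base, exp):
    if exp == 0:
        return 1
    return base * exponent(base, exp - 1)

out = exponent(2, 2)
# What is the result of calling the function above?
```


exponent(2, 2)
= 2 * exponent(2, 1)
= 2 * 2 * exponent(2, 0)
= 2 * 2 * 1
= 4


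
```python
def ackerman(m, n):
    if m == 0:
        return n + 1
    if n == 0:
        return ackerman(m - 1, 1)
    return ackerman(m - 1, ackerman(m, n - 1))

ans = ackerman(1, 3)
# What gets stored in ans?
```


ackerman(1, 3)
= ackerman(0, ackerman(1, 2))
First compute ackerman(1, 2) = 4
= ackerman(0, 4)
= 5


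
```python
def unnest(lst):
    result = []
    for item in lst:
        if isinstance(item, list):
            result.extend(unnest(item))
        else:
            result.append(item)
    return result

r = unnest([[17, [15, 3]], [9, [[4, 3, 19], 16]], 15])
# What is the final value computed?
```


unnest([[17, [15, 3]], [9, [[4, 3, 19], 16]], 15])
Processing each element:
  [17, [15, 3]] is a list -> unnest recursively -> [17, 15, 3]
  [9, [[4, 3, 19], 16]] is a list -> unnest recursively -> [9, 4, 3, 19, 16]
  15 is not a list -> append 15
= [17, 15, 3, 9, 4, 3, 19, 16, 15]


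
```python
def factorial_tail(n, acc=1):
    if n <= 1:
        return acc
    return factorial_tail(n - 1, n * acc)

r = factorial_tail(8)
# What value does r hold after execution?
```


factorial_tail(8, 1)
= factorial_tail(7, 8 * 1) = factorial_tail(7, 8)
= factorial_tail(6, 7 * 8) = factorial_tail(6, 56)
= factorial_tail(5, 6 * 56) = factorial_tail(5, 336)
= factorial_tail(4, 5 * 336) = factorial_tail(4, 1680)
= factorial_tail(3, 4 * 1680) = factorial_tail(3, 6720)
= factorial_tail(2, 3 * 6720) = factorial_tail(2, 20160)
= factorial_tail(1, 2 * 20160) = factorial_tail(1, 40320)
n <= 1, return acc = 40320


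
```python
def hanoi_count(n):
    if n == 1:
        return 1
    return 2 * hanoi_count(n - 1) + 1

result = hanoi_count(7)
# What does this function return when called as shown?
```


hanoi_count(7)
= 2 * hanoi_count(6) + 1
= 2 * (2 * hanoi_count(5) + 1) + 1
= 2 * (2 * (2 * hanoi_count(4) + 1) + 1) + 1
= 2 * (2 * (2 * (2 * hanoi_count(3) + 1) + 1) + 1) + 1
= 2 * (2 * (2 * (2 * (2 * hanoi_count(2) + 1) + 1) + 1) + 1) + 1
= 2 * (2 * (2 * (2 * (2 * (2 * hanoi_count(1) + 1) + 1) + 1) + 1) + 1) + 1
Now compute bottom-up:
hanoi_count(1) = 1
hanoi_count(2) = 2 * 1 + 1 = 3
hanoi_count(3) = 2 * 3 + 1 = 7
hanoi_count(4) = 2 * 7 + 1 = 15
hanoi_count(5) = 2 * 15 + 1 = 31
hanoi_count(6) = 2 * 31 + 1 = 63
hanoi_count(7) = 2 * 63 + 1 = 127
= 127


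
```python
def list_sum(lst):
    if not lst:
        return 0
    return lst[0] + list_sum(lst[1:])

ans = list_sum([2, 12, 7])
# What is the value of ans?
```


list_sum([2, 12, 7])
= 2 + list_sum([12, 7])
= 2 + 12 + list_sum([7])
= 2 + 12 + 7 + list_sum([])
= 2 + 12 + 7 + 0
= 21


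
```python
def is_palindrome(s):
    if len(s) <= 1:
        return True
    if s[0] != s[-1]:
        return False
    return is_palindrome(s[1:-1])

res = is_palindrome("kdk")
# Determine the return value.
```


is_palindrome("kdk")
"kdk": s[0]='k' == s[-1]='k' -> is_palindrome("d")
"d": len <= 1 -> True
= True


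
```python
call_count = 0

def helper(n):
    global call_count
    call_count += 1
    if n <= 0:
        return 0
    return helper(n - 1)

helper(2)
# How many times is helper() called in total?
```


helper(2) calls helper(1) calls ... calls helper(0)
Total calls: 2 + 1 (for base case) = 3


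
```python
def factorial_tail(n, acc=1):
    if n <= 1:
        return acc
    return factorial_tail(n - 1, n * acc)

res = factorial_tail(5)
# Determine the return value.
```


factorial_tail(5, 1)
= factorial_tail(4, 5 * 1) = factorial_tail(4, 5)
= factorial_tail(3, 4 * 5) = factorial_tail(3, 20)
= factorial_tail(2, 3 * 20) = factorial_tail(2, 60)
= factorial_tail(1, 2 * 60) = factorial_tail(1, 120)
n <= 1, return acc = 120


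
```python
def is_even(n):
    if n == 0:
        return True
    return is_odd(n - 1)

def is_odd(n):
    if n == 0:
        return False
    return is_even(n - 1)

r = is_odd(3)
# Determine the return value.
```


is_odd(3)
= is_even(2)
= is_odd(1)
= is_even(0)
n == 0: return True
= True


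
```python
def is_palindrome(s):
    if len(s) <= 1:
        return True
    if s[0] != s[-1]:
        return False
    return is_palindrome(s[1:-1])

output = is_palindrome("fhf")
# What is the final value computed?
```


is_palindrome("fhf")
"fhf": s[0]='f' == s[-1]='f' -> is_palindrome("h")
"h": len <= 1 -> True
= True


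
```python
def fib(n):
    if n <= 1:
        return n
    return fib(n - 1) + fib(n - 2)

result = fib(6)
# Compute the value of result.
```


fib(6)
= fib(5) + fib(4)
= (fib(4) + fib(3)) + fib(4)
Computing bottom-up: fib(0)=0, fib(1)=1, fib(2)=1, fib(3)=2, fib(4)=3, fib(5)=5, fib(6)=8
= 8


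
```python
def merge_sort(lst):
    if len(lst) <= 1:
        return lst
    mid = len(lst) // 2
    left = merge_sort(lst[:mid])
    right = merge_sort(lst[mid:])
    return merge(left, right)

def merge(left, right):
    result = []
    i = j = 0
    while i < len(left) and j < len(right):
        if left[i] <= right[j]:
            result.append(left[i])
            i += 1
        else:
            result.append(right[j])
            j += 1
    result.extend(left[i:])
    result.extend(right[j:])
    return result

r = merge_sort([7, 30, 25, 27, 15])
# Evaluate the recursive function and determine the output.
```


merge_sort([7, 30, 25, 27, 15])
Split into [7, 30] and [25, 27, 15]
Left sorted: [7, 30]
Right sorted: [15, 25, 27]
Merge [7, 30] and [15, 25, 27]
= [7, 15, 25, 27, 30]


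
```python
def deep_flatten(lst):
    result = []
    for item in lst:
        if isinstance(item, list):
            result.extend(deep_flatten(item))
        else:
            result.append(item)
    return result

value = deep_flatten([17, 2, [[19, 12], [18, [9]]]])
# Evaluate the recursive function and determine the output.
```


deep_flatten([17, 2, [[19, 12], [18, [9]]]])
Processing each element:
  17 is not a list -> append 17
  2 is not a list -> append 2
  [[19, 12], [18, [9]]] is a list -> deep_flatten recursively -> [19, 12, 18, 9]
= [17, 2, 19, 12, 18, 9]


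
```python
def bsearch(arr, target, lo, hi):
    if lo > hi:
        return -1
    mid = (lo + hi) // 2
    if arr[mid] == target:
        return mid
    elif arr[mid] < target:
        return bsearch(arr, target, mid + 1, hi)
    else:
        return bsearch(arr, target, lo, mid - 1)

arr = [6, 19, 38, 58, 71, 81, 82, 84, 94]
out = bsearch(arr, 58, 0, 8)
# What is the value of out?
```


bsearch(arr, 58, 0, 8)
lo=0, hi=8, mid=4, arr[mid]=71
71 > 58, search left half
lo=0, hi=3, mid=1, arr[mid]=19
19 < 58, search right half
lo=2, hi=3, mid=2, arr[mid]=38
38 < 58, search right half
lo=3, hi=3, mid=3, arr[mid]=58
arr[3] == 58, found at index 3
= 3


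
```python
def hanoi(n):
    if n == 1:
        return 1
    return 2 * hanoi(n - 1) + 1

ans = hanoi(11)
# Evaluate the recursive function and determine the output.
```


hanoi(11)
= 2 * hanoi(10) + 1
= 2 * (2 * hanoi(9) + 1) + 1
= 2 * (2 * (2 * hanoi(8) + 1) + 1) + 1
= 2 * (2 * (2 * (2 * hanoi(7) + 1) + 1) + 1) + 1
= 2 * (2 * (2 * (2 * (2 * hanoi(6) + 1) + 1) + 1) + 1) + 1
= 2 * (2 * (2 * (2 * (2 * (2 * hanoi(5) + 1) + 1) + 1) + 1) + 1) + 1
= 2 * (2 * (2 * (2 * (2 * (2 * (2 * hanoi(4) + 1) + 1) + 1) + 1) + 1) + 1) + 1
= 2 * (2 * (2 * (2 * (2 * (2 * (2 * (2 * hanoi(3) + 1) + 1) + 1) + 1) + 1) + 1) + 1) + 1
= 2 * (2 * (2 * (2 * (2 * (2 * (2 * (2 * (2 * hanoi(2) + 1) + 1) + 1) + 1) + 1) + 1) + 1) + 1) + 1
= 2 * (2 * (2 * (2 * (2 * (2 * (2 * (2 * (2 * (2 * hanoi(1) + 1) + 1) + 1) + 1) + 1) + 1) + 1) + 1) + 1) + 1
Now compute bottom-up:
hanoi(1) = 1
hanoi(2) = 2 * 1 + 1 = 3
hanoi(3) = 2 * 3 + 1 = 7
hanoi(4) = 2 * 7 + 1 = 15
hanoi(5) = 2 * 15 + 1 = 31
hanoi(6) = 2 * 31 + 1 = 63
hanoi(7) = 2 * 63 + 1 = 127
hanoi(8) = 2 * 127 + 1 = 255
hanoi(9) = 2 * 255 + 1 = 511
hanoi(10) = 2 * 511 + 1 = 1023
hanoi(11) = 2 * 1023 + 1 = 2047
= 2047


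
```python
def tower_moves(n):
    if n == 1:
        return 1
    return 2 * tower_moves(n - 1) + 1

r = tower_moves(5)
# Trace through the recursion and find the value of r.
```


tower_moves(5)
= 2 * tower_moves(4) + 1
= 2 * (2 * tower_moves(3) + 1) + 1
= 2 * (2 * (2 * tower_moves(2) + 1) + 1) + 1
= 2 * (2 * (2 * (2 * tower_moves(1) + 1) + 1) + 1) + 1
Now compute bottom-up:
tower_moves(1) = 1
tower_moves(2) = 2 * 1 + 1 = 3
tower_moves(3) = 2 * 3 + 1 = 7
tower_moves(4) = 2 * 7 + 1 = 15
tower_moves(5) = 2 * 15 + 1 = 31
= 31


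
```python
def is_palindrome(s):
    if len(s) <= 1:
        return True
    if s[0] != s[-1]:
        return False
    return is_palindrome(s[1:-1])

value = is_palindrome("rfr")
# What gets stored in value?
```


is_palindrome("rfr")
"rfr": s[0]='r' == s[-1]='r' -> is_palindrome("f")
"f": len <= 1 -> True
= True


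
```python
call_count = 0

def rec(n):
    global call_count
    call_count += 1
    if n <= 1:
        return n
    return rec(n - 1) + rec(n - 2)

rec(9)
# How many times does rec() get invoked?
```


rec(9) calls rec(8) and rec(7); each non-base call branches into two more.
Let C(k) = total number of calls made by rec(k), including the call to rec(k) itself.
Base cases: C(0) = 1, C(1) = 1
Recurrence: C(k) = 1 + C(k-1) + C(k-2)
  C(2) = 1 + C(1) + C(0) = 1 + 1 + 1 = 3
  C(3) = 1 + C(2) + C(1) = 1 + 3 + 1 = 5
  C(4) = 1 + C(3) + C(2) = 1 + 5 + 3 = 9
  C(5) = 1 + C(4) + C(3) = 1 + 9 + 5 = 15
  C(6) = 1 + C(5) + C(4) = 1 + 15 + 9 = 25
  C(7) = 1 + C(6) + C(5) = 1 + 25 + 15 = 41
  C(8) = 1 + C(7) + C(6) = 1 + 41 + 25 = 67
  C(9) = 1 + C(8) + C(7) = 1 + 67 + 41 = 109
Total calls = C(9) = 109


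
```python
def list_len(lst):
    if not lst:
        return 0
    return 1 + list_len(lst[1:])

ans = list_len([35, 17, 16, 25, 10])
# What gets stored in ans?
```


list_len([35, 17, 16, 25, 10])
= 1 + list_len([17, 16, 25, 10])
= 1 + 1 + list_len([16, 25, 10])
= 1 + 1 + 1 + list_len([25, 10])
= 1 + 1 + 1 + 1 + list_len([10])
= 1 + 1 + 1 + 1 + 1 + list_len([])
= 1 + 1 + 1 + 1 + 1 + 0
= 5


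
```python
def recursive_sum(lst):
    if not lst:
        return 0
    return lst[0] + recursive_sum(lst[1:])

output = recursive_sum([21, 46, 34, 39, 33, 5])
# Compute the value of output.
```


recursive_sum([21, 46, 34, 39, 33, 5])
= 21 + recursive_sum([46, 34, 39, 33, 5])
= 21 + 46 + recursive_sum([34, 39, 33, 5])
= 21 + 46 + 34 + recursive_sum([39, 33, 5])
= 21 + 46 + 34 + 39 + recursive_sum([33, 5])
= 21 + 46 + 34 + 39 + 33 + recursive_sum([5])
= 21 + 46 + 34 + 39 + 33 + 5 + recursive_sum([])
= 21 + 46 + 34 + 39 + 33 + 5 + 0
= 178


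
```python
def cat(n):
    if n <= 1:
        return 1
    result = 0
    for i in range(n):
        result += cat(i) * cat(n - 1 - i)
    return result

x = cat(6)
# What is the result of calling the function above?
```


cat(6)
= sum of cat(i) * cat(6-1-i) for i in 0..5
First compute sub-values bottom-up:
  cat(0) = 1, cat(1) = 1
  cat(2) = 1*1 + 1*1 = 2
  cat(3) = 1*2 + 1*1 + 2*1 = 5
  cat(4) = 1*5 + 1*2 + 2*1 + 5*1 = 14
  cat(5) = 1*14 + 1*5 + 2*2 + 5*1 + 14*1 = 42
Now cat(6):
  cat(0)*cat(5) = 1*42 = 42
  cat(1)*cat(4) = 1*14 = 14
  cat(2)*cat(3) = 2*5 = 10
  cat(3)*cat(2) = 5*2 = 10
  cat(4)*cat(1) = 14*1 = 14
  cat(5)*cat(0) = 42*1 = 42
= 42 + 14 + 10 + 10 + 14 + 42
= 132


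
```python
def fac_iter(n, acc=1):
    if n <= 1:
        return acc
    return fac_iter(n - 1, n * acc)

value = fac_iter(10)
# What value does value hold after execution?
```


fac_iter(10, 1)
= fac_iter(9, 10 * 1) = fac_iter(9, 10)
= fac_iter(8, 9 * 10) = fac_iter(8, 90)
= fac_iter(7, 8 * 90) = fac_iter(7, 720)
= fac_iter(6, 7 * 720) = fac_iter(6, 5040)
= fac_iter(5, 6 * 5040) = fac_iter(5, 30240)
= fac_iter(4, 5 * 30240) = fac_iter(4, 151200)
= fac_iter(3, 4 * 151200) = fac_iter(3, 604800)
= fac_iter(2, 3 * 604800) = fac_iter(2, 1814400)
= fac_iter(1, 2 * 1814400) = fac_iter(1, 3628800)
n <= 1, return acc = 3628800


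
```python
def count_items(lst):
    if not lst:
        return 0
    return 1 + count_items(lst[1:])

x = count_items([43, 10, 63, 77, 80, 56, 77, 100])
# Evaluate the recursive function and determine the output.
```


count_items([43, 10, 63, 77, 80, 56, 77, 100])
= 1 + count_items([10, 63, 77, 80, 56, 77, 100])
= 1 + 1 + count_items([63, 77, 80, 56, 77, 100])
= 1 + 1 + 1 + count_items([77, 80, 56, 77, 100])
= 1 + 1 + 1 + 1 + count_items([80, 56, 77, 100])
= 1 + 1 + 1 + 1 + 1 + count_items([56, 77, 100])
= 1 + 1 + 1 + 1 + 1 + 1 + count_items([77, 100])
= 1 + 1 + 1 + 1 + 1 + 1 + 1 + count_items([100])
= 1 + 1 + 1 + 1 + 1 + 1 + 1 + 1 + count_items([])
= 1 + 1 + 1 + 1 + 1 + 1 + 1 + 1 + 0
= 8


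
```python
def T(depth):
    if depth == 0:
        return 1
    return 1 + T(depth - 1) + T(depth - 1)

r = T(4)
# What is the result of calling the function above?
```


T(4)
= 1 + T(3) + T(3)
= 1 + 2 * T(3)
T(k) = 2^(k+1) - 1
T(0) = 1
T(1) = 3
T(2) = 7
T(3) = 15
T(4) = 31
T(4) = 2^5 - 1 = 31


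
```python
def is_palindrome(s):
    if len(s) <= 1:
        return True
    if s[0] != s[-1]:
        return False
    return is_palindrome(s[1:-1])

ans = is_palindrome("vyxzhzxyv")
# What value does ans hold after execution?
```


is_palindrome("vyxzhzxyv")
"vyxzhzxyv": s[0]='v' == s[-1]='v' -> is_palindrome("yxzhzxy")
"yxzhzxy": s[0]='y' == s[-1]='y' -> is_palindrome("xzhzx")
"xzhzx": s[0]='x' == s[-1]='x' -> is_palindrome("zhz")
"zhz": s[0]='z' == s[-1]='z' -> is_palindrome("h")
"h": len <= 1 -> True
= True


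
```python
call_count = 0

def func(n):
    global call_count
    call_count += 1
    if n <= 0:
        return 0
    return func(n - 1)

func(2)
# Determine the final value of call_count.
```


func(2) calls func(1) calls ... calls func(0)
Total calls: 2 + 1 (for base case) = 3


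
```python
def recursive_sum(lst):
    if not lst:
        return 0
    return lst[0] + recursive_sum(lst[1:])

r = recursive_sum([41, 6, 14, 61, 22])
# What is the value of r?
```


recursive_sum([41, 6, 14, 61, 22])
= 41 + recursive_sum([6, 14, 61, 22])
= 41 + 6 + recursive_sum([14, 61, 22])
= 41 + 6 + 14 + recursive_sum([61, 22])
= 41 + 6 + 14 + 61 + recursive_sum([22])
= 41 + 6 + 14 + 61 + 22 + recursive_sum([])
= 41 + 6 + 14 + 61 + 22 + 0
= 144


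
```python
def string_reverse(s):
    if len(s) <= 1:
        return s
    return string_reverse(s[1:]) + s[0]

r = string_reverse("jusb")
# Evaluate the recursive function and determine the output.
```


string_reverse("jusb")
= string_reverse("usb") + "j"
= string_reverse("sb") + "u" + "j"
= string_reverse("b") + "s" + "u" + "j"
= "b" + "s" + "u" + "j"
= "bsuj"


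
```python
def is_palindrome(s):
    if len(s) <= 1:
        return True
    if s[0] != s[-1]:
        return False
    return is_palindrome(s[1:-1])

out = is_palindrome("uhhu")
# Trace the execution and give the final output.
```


is_palindrome("uhhu")
"uhhu": s[0]='u' == s[-1]='u' -> is_palindrome("hh")
"hh": s[0]='h' == s[-1]='h' -> is_palindrome("")
"": len <= 1 -> True
= True


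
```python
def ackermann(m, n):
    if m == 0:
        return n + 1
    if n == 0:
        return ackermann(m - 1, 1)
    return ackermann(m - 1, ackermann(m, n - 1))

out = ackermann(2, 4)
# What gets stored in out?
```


ackermann(2, 4)
= ackermann(1, ackermann(2, 3))
First compute ackermann(2, 3) = 9
= ackermann(1, 9)
= 11


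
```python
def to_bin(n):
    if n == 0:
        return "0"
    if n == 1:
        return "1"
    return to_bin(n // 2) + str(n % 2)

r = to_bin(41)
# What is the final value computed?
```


to_bin(41)
= to_bin(20) + "1"
= to_bin(10) + "0" + "1"
= to_bin(5) + "0" + "0" + "1"
= to_bin(2) + "1" + "0" + "0" + "1"
= to_bin(1) + "0" + "1" + "0" + "0" + "1"
= "1" + "0" + "1" + "0" + "0" + "1"
= "101001"


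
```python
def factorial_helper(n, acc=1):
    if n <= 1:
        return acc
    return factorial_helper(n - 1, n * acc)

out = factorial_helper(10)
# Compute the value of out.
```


factorial_helper(10, 1)
= factorial_helper(9, 10 * 1) = factorial_helper(9, 10)
= factorial_helper(8, 9 * 10) = factorial_helper(8, 90)
= factorial_helper(7, 8 * 90) = factorial_helper(7, 720)
= factorial_helper(6, 7 * 720) = factorial_helper(6, 5040)
= factorial_helper(5, 6 * 5040) = factorial_helper(5, 30240)
= factorial_helper(4, 5 * 30240) = factorial_helper(4, 151200)
= factorial_helper(3, 4 * 151200) = factorial_helper(3, 604800)
= factorial_helper(2, 3 * 604800) = factorial_helper(2, 1814400)
= factorial_helper(1, 2 * 1814400) = factorial_helper(1, 3628800)
n <= 1, return acc = 3628800


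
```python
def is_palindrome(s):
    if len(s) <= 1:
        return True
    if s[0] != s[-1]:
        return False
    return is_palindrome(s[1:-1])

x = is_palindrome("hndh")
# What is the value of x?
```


is_palindrome("hndh")
"hndh": s[0]='h' == s[-1]='h' -> is_palindrome("nd")
"nd": s[0]='n' != s[-1]='d' -> False
= False


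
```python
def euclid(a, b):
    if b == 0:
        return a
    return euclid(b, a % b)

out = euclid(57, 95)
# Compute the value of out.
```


euclid(57, 95)
= euclid(95, 57 % 95) = euclid(95, 57)
= euclid(57, 95 % 57) = euclid(57, 38)
= euclid(38, 57 % 38) = euclid(38, 19)
= euclid(19, 38 % 19) = euclid(19, 0)
b == 0, return a = 19


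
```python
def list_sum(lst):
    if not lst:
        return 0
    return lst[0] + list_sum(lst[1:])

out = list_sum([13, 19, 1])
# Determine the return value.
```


list_sum([13, 19, 1])
= 13 + list_sum([19, 1])
= 13 + 19 + list_sum([1])
= 13 + 19 + 1 + list_sum([])
= 13 + 19 + 1 + 0
= 33


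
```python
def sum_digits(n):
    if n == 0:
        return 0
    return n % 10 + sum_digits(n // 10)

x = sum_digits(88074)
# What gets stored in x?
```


sum_digits(88074)
= 4 + sum_digits(8807)
= 4 + 7 + sum_digits(880)
= 4 + 7 + 0 + sum_digits(88)
= 4 + 7 + 0 + 8 + sum_digits(8)
= 4 + 7 + 0 + 8 + 8 + sum_digits(0)
= 4 + 7 + 0 + 8 + 8 + 0
= 27


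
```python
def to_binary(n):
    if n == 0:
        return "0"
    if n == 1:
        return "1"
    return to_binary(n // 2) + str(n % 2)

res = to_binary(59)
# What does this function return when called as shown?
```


to_binary(59)
= to_binary(29) + "1"
= to_binary(14) + "1" + "1"
= to_binary(7) + "0" + "1" + "1"
= to_binary(3) + "1" + "0" + "1" + "1"
= to_binary(1) + "1" + "1" + "0" + "1" + "1"
= "1" + "1" + "1" + "0" + "1" + "1"
= "111011"


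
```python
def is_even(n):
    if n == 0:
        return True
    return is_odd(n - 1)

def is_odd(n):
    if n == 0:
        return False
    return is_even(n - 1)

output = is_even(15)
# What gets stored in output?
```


is_even(15)
= is_odd(14)
= is_even(13)
= is_odd(12)
= is_even(11)
= is_odd(10)
= is_even(9)
= is_odd(8)
= is_even(7)
= is_odd(6)
= is_even(5)
= is_odd(4)
= is_even(3)
= is_odd(2)
= is_even(1)
= is_odd(0)
n == 0: return False
= False


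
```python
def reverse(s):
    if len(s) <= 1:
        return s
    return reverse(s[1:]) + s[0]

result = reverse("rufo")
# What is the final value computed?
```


reverse("rufo")
= reverse("ufo") + "r"
= reverse("fo") + "u" + "r"
= reverse("o") + "f" + "u" + "r"
= "o" + "f" + "u" + "r"
= "ofur"


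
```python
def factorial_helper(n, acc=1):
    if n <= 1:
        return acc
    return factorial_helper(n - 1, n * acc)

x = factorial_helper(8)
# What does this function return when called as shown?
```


factorial_helper(8, 1)
= factorial_helper(7, 8 * 1) = factorial_helper(7, 8)
= factorial_helper(6, 7 * 8) = factorial_helper(6, 56)
= factorial_helper(5, 6 * 56) = factorial_helper(5, 336)
= factorial_helper(4, 5 * 336) = factorial_helper(4, 1680)
= factorial_helper(3, 4 * 1680) = factorial_helper(3, 6720)
= factorial_helper(2, 3 * 6720) = factorial_helper(2, 20160)
= factorial_helper(1, 2 * 20160) = factorial_helper(1, 40320)
n <= 1, return acc = 40320


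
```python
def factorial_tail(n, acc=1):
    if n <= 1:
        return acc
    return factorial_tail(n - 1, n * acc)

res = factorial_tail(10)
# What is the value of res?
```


factorial_tail(10, 1)
= factorial_tail(9, 10 * 1) = factorial_tail(9, 10)
= factorial_tail(8, 9 * 10) = factorial_tail(8, 90)
= factorial_tail(7, 8 * 90) = factorial_tail(7, 720)
= factorial_tail(6, 7 * 720) = factorial_tail(6, 5040)
= factorial_tail(5, 6 * 5040) = factorial_tail(5, 30240)
= factorial_tail(4, 5 * 30240) = factorial_tail(4, 151200)
= factorial_tail(3, 4 * 151200) = factorial_tail(3, 604800)
= factorial_tail(2, 3 * 604800) = factorial_tail(2, 1814400)
= factorial_tail(1, 2 * 1814400) = factorial_tail(1, 3628800)
n <= 1, return acc = 3628800


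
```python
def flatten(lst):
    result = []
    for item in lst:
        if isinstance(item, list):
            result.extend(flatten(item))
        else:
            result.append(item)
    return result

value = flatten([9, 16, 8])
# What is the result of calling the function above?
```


flatten([9, 16, 8])
Processing each element:
  9 is not a list -> append 9
  16 is not a list -> append 16
  8 is not a list -> append 8
= [9, 16, 8]


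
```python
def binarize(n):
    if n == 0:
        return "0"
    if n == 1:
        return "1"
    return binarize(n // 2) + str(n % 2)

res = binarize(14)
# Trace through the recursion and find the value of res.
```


binarize(14)
= binarize(7) + "0"
= binarize(3) + "1" + "0"
= binarize(1) + "1" + "1" + "0"
= "1" + "1" + "1" + "0"
= "1110"


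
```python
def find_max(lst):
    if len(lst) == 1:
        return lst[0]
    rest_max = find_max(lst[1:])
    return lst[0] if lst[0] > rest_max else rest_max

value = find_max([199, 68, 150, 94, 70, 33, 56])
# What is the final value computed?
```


find_max([199, 68, 150, 94, 70, 33, 56])
= compare 199 with find_max([68, 150, 94, 70, 33, 56])
= compare 68 with find_max([150, 94, 70, 33, 56])
= compare 150 with find_max([94, 70, 33, 56])
= compare 94 with find_max([70, 33, 56])
= compare 70 with find_max([33, 56])
= compare 33 with find_max([56])
Base: find_max([56]) = 56
compare 33 with 56: max = 56
compare 70 with 56: max = 70
compare 94 with 70: max = 94
compare 150 with 94: max = 150
compare 68 with 150: max = 150
compare 199 with 150: max = 199
= 199


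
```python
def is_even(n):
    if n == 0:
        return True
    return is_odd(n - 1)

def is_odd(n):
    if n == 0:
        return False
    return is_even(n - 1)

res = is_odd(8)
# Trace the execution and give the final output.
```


is_odd(8)
= is_even(7)
= is_odd(6)
= is_even(5)
= is_odd(4)
= is_even(3)
= is_odd(2)
= is_even(1)
= is_odd(0)
n == 0: return False
= False


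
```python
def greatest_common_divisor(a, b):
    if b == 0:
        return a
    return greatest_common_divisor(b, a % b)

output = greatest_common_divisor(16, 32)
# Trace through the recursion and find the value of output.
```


greatest_common_divisor(16, 32)
= greatest_common_divisor(32, 16 % 32) = greatest_common_divisor(32, 16)
= greatest_common_divisor(16, 32 % 16) = greatest_common_divisor(16, 0)
b == 0, return a = 16


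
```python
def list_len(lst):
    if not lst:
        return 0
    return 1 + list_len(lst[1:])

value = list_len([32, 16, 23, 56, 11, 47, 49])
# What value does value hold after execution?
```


list_len([32, 16, 23, 56, 11, 47, 49])
= 1 + list_len([16, 23, 56, 11, 47, 49])
= 1 + 1 + list_len([23, 56, 11, 47, 49])
= 1 + 1 + 1 + list_len([56, 11, 47, 49])
= 1 + 1 + 1 + 1 + list_len([11, 47, 49])
= 1 + 1 + 1 + 1 + 1 + list_len([47, 49])
= 1 + 1 + 1 + 1 + 1 + 1 + list_len([49])
= 1 + 1 + 1 + 1 + 1 + 1 + 1 + list_len([])
= 1 + 1 + 1 + 1 + 1 + 1 + 1 + 0
= 7


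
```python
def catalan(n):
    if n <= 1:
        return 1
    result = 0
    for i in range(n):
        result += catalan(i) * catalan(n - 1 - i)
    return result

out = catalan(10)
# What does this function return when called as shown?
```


catalan(10)
= sum of catalan(i) * catalan(10-1-i) for i in 0..9
First compute sub-values bottom-up:
  catalan(0) = 1, catalan(1) = 1
  catalan(2) = 1*1 + 1*1 = 2
  catalan(3) = 1*2 + 1*1 + 2*1 = 5
  catalan(4) = 1*5 + 1*2 + 2*1 + 5*1 = 14
  catalan(5) = 1*14 + 1*5 + 2*2 + 5*1 + 14*1 = 42
  catalan(6) = 1*42 + 1*14 + 2*5 + 5*2 + 14*1 + 42*1 = 132
  catalan(7) = 1*132 + 1*42 + 2*14 + 5*5 + 14*2 + 42*1 + 132*1 = 429
  catalan(8) = 1*429 + 1*132 + 2*42 + 5*14 + 14*5 + 42*2 + 132*1 + 429*1 = 1430
  catalan(9) = 1*1430 + 1*429 + 2*132 + 5*42 + 14*14 + 42*5 + 132*2 + 429*1 + 1430*1 = 4862
Now catalan(10):
  catalan(0)*catalan(9) = 1*4862 = 4862
  catalan(1)*catalan(8) = 1*1430 = 1430
  catalan(2)*catalan(7) = 2*429 = 858
  catalan(3)*catalan(6) = 5*132 = 660
  catalan(4)*catalan(5) = 14*42 = 588
  catalan(5)*catalan(4) = 42*14 = 588
  catalan(6)*catalan(3) = 132*5 = 660
  catalan(7)*catalan(2) = 429*2 = 858
  catalan(8)*catalan(1) = 1430*1 = 1430
  catalan(9)*catalan(0) = 4862*1 = 4862
= 4862 + 1430 + 858 + 660 + 588 + 588 + 660 + 858 + 1430 + 4862
= 16796
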